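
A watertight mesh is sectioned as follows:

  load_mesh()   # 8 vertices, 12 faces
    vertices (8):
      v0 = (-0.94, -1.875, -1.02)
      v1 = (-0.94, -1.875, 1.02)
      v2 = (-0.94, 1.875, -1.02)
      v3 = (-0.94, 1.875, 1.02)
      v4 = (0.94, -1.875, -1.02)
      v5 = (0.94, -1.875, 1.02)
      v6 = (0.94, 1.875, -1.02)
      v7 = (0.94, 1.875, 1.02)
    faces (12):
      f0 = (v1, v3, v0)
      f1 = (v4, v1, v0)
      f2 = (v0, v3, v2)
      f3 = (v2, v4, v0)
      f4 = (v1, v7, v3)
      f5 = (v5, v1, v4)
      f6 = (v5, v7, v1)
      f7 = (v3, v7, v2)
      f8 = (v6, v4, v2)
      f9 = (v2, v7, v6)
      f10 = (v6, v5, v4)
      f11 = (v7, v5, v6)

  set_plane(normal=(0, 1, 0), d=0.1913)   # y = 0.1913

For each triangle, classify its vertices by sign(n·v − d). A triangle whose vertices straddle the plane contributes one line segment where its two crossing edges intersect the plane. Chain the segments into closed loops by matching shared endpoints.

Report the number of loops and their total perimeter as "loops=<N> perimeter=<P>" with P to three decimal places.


Straddling triangles (8 of 12):
  (v1,v3,v0) [-+-] → (-0.94, 0.1913, 1.02)–(-0.94, 0.1913, 0.104067)  len=0.9159
  (v0,v3,v2) [-++] → (-0.94, 0.1913, 0.104067)–(-0.94, 0.1913, -1.02)  len=1.1241
  (v2,v4,v0) [+--] → (-0.0959051, 0.1913, -1.02)–(-0.94, 0.1913, -1.02)  len=0.8441
  (v1,v7,v3) [-++] → (0.0959051, 0.1913, 1.02)–(-0.94, 0.1913, 1.02)  len=1.0359
  (v5,v7,v1) [-+-] → (0.94, 0.1913, 1.02)–(0.0959051, 0.1913, 1.02)  len=0.8441
  (v6,v4,v2) [+-+] → (0.94, 0.1913, -1.02)–(-0.0959051, 0.1913, -1.02)  len=1.0359
  (v6,v5,v4) [+--] → (0.94, 0.1913, -0.104067)–(0.94, 0.1913, -1.02)  len=0.9159
  (v7,v5,v6) [+-+] → (0.94, 0.1913, 1.02)–(0.94, 0.1913, -0.104067)  len=1.1241

Chained into 1 loop(s):
  loop 1: 8 segments, perimeter = 7.8400
Total perimeter = 7.840

loops=1 perimeter=7.840


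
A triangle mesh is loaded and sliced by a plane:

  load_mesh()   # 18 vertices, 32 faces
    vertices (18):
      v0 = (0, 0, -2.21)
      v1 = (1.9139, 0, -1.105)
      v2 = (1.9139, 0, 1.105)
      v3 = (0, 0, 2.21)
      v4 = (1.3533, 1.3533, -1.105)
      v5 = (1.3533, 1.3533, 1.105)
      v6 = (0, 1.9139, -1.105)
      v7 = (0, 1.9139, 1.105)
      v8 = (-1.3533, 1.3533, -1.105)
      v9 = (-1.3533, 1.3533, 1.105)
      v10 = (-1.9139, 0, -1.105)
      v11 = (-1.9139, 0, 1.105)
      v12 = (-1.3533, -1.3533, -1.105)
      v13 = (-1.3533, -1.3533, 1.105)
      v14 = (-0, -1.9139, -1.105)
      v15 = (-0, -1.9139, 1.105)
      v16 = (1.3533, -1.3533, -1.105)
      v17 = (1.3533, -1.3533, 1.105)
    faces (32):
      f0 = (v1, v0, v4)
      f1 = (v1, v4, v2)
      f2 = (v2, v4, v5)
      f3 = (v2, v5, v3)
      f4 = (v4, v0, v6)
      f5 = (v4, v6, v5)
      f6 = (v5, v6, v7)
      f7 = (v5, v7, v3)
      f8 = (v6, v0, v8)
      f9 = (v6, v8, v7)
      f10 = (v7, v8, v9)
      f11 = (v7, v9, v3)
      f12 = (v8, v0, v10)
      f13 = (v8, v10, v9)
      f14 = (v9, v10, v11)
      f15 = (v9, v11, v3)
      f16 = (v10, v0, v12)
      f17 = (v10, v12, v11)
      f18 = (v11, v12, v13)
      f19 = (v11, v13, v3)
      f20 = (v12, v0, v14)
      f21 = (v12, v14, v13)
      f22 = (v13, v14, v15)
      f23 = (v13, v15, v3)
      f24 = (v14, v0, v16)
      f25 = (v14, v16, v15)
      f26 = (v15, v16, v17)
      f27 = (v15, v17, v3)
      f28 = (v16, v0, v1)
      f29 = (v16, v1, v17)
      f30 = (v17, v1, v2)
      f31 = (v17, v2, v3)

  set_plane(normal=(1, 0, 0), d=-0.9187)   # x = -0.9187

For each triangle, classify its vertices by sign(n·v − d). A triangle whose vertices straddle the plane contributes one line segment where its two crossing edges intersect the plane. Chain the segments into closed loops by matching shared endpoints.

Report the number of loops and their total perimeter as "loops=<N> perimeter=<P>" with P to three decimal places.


loops=1 perimeter=11.037

Straddling triangles (12 of 32):
  (v6,v0,v8) [++-] → (-0.9187, 0.9187, -1.45986)–(-0.9187, 1.53333, -1.105)  len=0.7097
  (v6,v8,v7) [+-+] → (-0.9187, 1.53333, -1.105)–(-0.9187, 1.53333, -0.395279)  len=0.7097
  (v7,v8,v9) [+--] → (-0.9187, 1.53333, -0.395279)–(-0.9187, 1.53333, 1.105)  len=1.5003
  (v7,v9,v3) [+-+] → (-0.9187, 1.53333, 1.105)–(-0.9187, 0.9187, 1.45986)  len=0.7097
  (v8,v0,v10) [-+-] → (-0.9187, 0.9187, -1.45986)–(-0.9187, 0, -1.67958)  len=0.9446
  (v9,v11,v3) [--+] → (-0.9187, 0, 1.67958)–(-0.9187, 0.9187, 1.45986)  len=0.9446
  (v10,v0,v12) [-+-] → (-0.9187, 0, -1.67958)–(-0.9187, -0.9187, -1.45986)  len=0.9446
  (v11,v13,v3) [--+] → (-0.9187, -0.9187, 1.45986)–(-0.9187, 0, 1.67958)  len=0.9446
  (v12,v0,v14) [-++] → (-0.9187, -0.9187, -1.45986)–(-0.9187, -1.53333, -1.105)  len=0.7097
  (v12,v14,v13) [-+-] → (-0.9187, -1.53333, -1.105)–(-0.9187, -1.53333, 0.395279)  len=1.5003
  (v13,v14,v15) [-++] → (-0.9187, -1.53333, 0.395279)–(-0.9187, -1.53333, 1.105)  len=0.7097
  (v13,v15,v3) [-++] → (-0.9187, -1.53333, 1.105)–(-0.9187, -0.9187, 1.45986)  len=0.7097

Chained into 1 loop(s):
  loop 1: 12 segments, perimeter = 11.0373
Total perimeter = 11.037


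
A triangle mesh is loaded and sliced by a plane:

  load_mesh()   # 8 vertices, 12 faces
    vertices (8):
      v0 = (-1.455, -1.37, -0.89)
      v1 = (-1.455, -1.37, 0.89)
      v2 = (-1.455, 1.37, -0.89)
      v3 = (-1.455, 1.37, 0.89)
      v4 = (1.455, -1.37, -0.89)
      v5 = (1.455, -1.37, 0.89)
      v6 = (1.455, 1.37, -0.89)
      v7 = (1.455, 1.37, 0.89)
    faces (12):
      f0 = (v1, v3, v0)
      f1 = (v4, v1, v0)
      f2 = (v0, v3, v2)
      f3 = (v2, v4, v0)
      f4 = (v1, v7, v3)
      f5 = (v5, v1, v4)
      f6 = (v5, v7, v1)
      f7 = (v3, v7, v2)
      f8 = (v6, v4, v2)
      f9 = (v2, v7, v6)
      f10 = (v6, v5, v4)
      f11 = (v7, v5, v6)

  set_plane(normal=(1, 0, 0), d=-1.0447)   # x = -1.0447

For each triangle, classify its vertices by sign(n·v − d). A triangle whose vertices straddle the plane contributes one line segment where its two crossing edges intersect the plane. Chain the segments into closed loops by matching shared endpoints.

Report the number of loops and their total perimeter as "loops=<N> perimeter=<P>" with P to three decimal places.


loops=1 perimeter=9.040

Straddling triangles (8 of 12):
  (v4,v1,v0) [+--] → (-1.0447, -1.37, 0.639026)–(-1.0447, -1.37, -0.89)  len=1.5290
  (v2,v4,v0) [-+-] → (-1.0447, 0.983669, -0.89)–(-1.0447, -1.37, -0.89)  len=2.3537
  (v1,v7,v3) [-+-] → (-1.0447, -0.983669, 0.89)–(-1.0447, 1.37, 0.89)  len=2.3537
  (v5,v1,v4) [+-+] → (-1.0447, -1.37, 0.89)–(-1.0447, -1.37, 0.639026)  len=0.2510
  (v5,v7,v1) [++-] → (-1.0447, -0.983669, 0.89)–(-1.0447, -1.37, 0.89)  len=0.3863
  (v3,v7,v2) [-+-] → (-1.0447, 1.37, 0.89)–(-1.0447, 1.37, -0.639026)  len=1.5290
  (v6,v4,v2) [++-] → (-1.0447, 0.983669, -0.89)–(-1.0447, 1.37, -0.89)  len=0.3863
  (v2,v7,v6) [-++] → (-1.0447, 1.37, -0.639026)–(-1.0447, 1.37, -0.89)  len=0.2510

Chained into 1 loop(s):
  loop 1: 8 segments, perimeter = 9.0400
Total perimeter = 9.040


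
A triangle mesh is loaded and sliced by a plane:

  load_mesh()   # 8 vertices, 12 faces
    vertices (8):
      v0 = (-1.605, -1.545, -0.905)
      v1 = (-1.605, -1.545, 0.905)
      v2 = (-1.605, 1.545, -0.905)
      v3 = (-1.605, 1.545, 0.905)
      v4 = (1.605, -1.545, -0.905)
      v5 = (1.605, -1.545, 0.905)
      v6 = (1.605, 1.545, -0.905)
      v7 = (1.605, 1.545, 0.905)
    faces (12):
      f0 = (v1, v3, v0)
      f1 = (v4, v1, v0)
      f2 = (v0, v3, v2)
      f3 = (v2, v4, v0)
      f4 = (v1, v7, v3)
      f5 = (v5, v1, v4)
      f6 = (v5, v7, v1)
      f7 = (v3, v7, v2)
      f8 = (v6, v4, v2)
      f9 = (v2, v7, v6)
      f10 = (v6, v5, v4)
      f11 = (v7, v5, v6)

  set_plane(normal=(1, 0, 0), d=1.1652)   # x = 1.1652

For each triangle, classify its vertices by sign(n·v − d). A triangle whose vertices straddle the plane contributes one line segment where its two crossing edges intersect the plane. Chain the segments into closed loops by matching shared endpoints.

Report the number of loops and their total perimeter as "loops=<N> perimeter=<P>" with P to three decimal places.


Straddling triangles (8 of 12):
  (v4,v1,v0) [+--] → (1.1652, -1.545, -0.657013)–(1.1652, -1.545, -0.905)  len=0.2480
  (v2,v4,v0) [-+-] → (1.1652, -1.12164, -0.905)–(1.1652, -1.545, -0.905)  len=0.4234
  (v1,v7,v3) [-+-] → (1.1652, 1.12164, 0.905)–(1.1652, 1.545, 0.905)  len=0.4234
  (v5,v1,v4) [+-+] → (1.1652, -1.545, 0.905)–(1.1652, -1.545, -0.657013)  len=1.5620
  (v5,v7,v1) [++-] → (1.1652, 1.12164, 0.905)–(1.1652, -1.545, 0.905)  len=2.6666
  (v3,v7,v2) [-+-] → (1.1652, 1.545, 0.905)–(1.1652, 1.545, 0.657013)  len=0.2480
  (v6,v4,v2) [++-] → (1.1652, -1.12164, -0.905)–(1.1652, 1.545, -0.905)  len=2.6666
  (v2,v7,v6) [-++] → (1.1652, 1.545, 0.657013)–(1.1652, 1.545, -0.905)  len=1.5620

Chained into 1 loop(s):
  loop 1: 8 segments, perimeter = 9.8000
Total perimeter = 9.800

loops=1 perimeter=9.800


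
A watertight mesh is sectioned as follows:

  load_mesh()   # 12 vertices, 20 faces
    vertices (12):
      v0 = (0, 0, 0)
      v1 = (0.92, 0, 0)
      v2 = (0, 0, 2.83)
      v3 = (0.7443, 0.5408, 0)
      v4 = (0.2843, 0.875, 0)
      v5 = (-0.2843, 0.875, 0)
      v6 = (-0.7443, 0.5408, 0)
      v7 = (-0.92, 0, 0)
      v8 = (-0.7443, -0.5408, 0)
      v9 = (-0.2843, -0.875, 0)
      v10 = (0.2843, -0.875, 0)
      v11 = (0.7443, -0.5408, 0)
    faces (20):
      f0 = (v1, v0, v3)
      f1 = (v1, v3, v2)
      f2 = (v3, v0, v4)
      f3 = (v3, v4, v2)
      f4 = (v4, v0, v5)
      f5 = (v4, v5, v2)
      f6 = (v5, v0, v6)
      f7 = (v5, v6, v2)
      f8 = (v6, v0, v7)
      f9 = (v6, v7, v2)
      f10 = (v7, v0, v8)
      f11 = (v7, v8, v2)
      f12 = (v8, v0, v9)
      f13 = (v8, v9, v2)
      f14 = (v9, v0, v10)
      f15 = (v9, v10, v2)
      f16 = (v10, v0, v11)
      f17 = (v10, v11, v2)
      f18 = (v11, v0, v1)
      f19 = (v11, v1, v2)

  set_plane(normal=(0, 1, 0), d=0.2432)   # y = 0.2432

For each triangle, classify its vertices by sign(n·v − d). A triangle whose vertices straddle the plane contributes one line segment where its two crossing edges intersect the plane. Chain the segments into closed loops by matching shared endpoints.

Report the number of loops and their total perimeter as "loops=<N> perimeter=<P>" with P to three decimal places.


Straddling triangles (10 of 20):
  (v1,v0,v3) [--+] → (0.334715, 0.2432, 0)–(0.840987, 0.2432, 0)  len=0.5063
  (v1,v3,v2) [-+-] → (0.840987, 0.2432, 0)–(0.334715, 0.2432, 1.55734)  len=1.6376
  (v3,v0,v4) [+-+] → (0.334715, 0.2432, 0)–(0.0790192, 0.2432, 0)  len=0.2557
  (v3,v4,v2) [++-] → (0.0790192, 0.2432, 2.04342)–(0.334715, 0.2432, 1.55734)  len=0.5492
  (v4,v0,v5) [+-+] → (0.0790192, 0.2432, 0)–(-0.0790192, 0.2432, 0)  len=0.1580
  (v4,v5,v2) [++-] → (-0.0790192, 0.2432, 2.04342)–(0.0790192, 0.2432, 2.04342)  len=0.1580
  (v5,v0,v6) [+-+] → (-0.0790192, 0.2432, 0)–(-0.334715, 0.2432, 0)  len=0.2557
  (v5,v6,v2) [++-] → (-0.334715, 0.2432, 1.55734)–(-0.0790192, 0.2432, 2.04342)  len=0.5492
  (v6,v0,v7) [+--] → (-0.334715, 0.2432, 0)–(-0.840987, 0.2432, 0)  len=0.5063
  (v6,v7,v2) [+--] → (-0.840987, 0.2432, 0)–(-0.334715, 0.2432, 1.55734)  len=1.6376

Chained into 1 loop(s):
  loop 1: 10 segments, perimeter = 6.2136
Total perimeter = 6.214

loops=1 perimeter=6.214


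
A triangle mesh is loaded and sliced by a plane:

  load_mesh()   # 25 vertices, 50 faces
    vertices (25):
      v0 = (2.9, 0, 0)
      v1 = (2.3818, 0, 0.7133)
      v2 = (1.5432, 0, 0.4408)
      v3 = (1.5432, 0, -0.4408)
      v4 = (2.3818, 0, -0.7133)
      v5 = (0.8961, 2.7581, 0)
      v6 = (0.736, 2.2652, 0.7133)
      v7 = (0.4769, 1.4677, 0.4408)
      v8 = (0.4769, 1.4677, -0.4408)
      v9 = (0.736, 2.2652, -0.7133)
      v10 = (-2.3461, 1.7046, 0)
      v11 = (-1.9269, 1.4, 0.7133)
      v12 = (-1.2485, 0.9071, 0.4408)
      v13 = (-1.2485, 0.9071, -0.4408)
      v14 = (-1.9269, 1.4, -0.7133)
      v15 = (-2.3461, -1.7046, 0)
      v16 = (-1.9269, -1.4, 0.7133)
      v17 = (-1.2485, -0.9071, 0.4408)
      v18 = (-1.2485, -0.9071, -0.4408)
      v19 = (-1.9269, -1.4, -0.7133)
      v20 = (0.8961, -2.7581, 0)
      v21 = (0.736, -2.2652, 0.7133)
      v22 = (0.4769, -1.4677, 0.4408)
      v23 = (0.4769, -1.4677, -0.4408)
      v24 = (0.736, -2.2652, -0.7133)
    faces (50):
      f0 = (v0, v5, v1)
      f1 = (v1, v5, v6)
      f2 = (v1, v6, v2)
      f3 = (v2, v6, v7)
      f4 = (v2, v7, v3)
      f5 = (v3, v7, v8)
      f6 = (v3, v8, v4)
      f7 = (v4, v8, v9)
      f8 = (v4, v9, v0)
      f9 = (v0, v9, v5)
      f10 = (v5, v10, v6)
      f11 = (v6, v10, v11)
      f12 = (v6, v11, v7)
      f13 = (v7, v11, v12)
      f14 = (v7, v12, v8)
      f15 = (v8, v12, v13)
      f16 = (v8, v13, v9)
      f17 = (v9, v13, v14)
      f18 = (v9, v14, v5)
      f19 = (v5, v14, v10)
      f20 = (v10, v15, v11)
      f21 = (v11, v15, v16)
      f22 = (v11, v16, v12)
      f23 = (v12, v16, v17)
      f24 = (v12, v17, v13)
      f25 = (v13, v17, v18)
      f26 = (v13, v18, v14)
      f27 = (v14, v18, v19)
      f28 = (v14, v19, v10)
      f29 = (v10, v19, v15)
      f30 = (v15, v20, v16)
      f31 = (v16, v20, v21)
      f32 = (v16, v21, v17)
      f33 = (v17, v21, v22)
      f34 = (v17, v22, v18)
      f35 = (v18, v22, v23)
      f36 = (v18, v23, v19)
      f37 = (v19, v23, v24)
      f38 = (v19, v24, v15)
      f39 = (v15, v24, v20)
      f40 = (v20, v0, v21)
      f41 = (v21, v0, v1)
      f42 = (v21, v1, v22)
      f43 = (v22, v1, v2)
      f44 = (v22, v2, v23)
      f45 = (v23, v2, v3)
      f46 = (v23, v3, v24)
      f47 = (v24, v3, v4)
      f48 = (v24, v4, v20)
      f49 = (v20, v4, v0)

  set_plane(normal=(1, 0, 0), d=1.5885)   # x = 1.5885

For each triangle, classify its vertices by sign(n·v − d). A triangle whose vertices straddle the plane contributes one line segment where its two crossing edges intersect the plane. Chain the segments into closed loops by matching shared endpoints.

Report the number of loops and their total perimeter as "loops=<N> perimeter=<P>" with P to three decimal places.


loops=1 perimeter=8.522

Straddling triangles (14 of 50):
  (v0,v5,v1) [+-+] → (1.5885, 1.8051, 0)–(1.5885, 1.47271, 0.332428)  len=0.4701
  (v1,v5,v6) [+--] → (1.5885, 1.47271, 0.332428)–(1.5885, 1.09186, 0.7133)  len=0.5386
  (v1,v6,v2) [+--] → (1.5885, 1.09186, 0.7133)–(1.5885, 0, 0.45552)  len=1.1219
  (v3,v8,v4) [--+] → (1.5885, 0.611227, -0.599817)–(1.5885, 0, -0.45552)  len=0.6280
  (v4,v8,v9) [+--] → (1.5885, 0.611227, -0.599817)–(1.5885, 1.09186, -0.7133)  len=0.4938
  (v4,v9,v0) [+-+] → (1.5885, 1.09186, -0.7133)–(1.5885, 1.37283, -0.432298)  len=0.3974
  (v0,v9,v5) [+--] → (1.5885, 1.37283, -0.432298)–(1.5885, 1.8051, 0)  len=0.6113
  (v20,v0,v21) [-+-] → (1.5885, -1.8051, 0)–(1.5885, -1.37283, 0.432298)  len=0.6113
  (v21,v0,v1) [-++] → (1.5885, -1.37283, 0.432298)–(1.5885, -1.09186, 0.7133)  len=0.3974
  (v21,v1,v22) [-+-] → (1.5885, -1.09186, 0.7133)–(1.5885, -0.611227, 0.599817)  len=0.4938
  (v22,v1,v2) [-+-] → (1.5885, -0.611227, 0.599817)–(1.5885, 0, 0.45552)  len=0.6280
  (v24,v3,v4) [--+] → (1.5885, 0, -0.45552)–(1.5885, -1.09186, -0.7133)  len=1.1219
  (v24,v4,v20) [-+-] → (1.5885, -1.09186, -0.7133)–(1.5885, -1.47271, -0.332428)  len=0.5386
  (v20,v4,v0) [-++] → (1.5885, -1.47271, -0.332428)–(1.5885, -1.8051, 0)  len=0.4701

Chained into 1 loop(s):
  loop 1: 14 segments, perimeter = 8.5224
Total perimeter = 8.522


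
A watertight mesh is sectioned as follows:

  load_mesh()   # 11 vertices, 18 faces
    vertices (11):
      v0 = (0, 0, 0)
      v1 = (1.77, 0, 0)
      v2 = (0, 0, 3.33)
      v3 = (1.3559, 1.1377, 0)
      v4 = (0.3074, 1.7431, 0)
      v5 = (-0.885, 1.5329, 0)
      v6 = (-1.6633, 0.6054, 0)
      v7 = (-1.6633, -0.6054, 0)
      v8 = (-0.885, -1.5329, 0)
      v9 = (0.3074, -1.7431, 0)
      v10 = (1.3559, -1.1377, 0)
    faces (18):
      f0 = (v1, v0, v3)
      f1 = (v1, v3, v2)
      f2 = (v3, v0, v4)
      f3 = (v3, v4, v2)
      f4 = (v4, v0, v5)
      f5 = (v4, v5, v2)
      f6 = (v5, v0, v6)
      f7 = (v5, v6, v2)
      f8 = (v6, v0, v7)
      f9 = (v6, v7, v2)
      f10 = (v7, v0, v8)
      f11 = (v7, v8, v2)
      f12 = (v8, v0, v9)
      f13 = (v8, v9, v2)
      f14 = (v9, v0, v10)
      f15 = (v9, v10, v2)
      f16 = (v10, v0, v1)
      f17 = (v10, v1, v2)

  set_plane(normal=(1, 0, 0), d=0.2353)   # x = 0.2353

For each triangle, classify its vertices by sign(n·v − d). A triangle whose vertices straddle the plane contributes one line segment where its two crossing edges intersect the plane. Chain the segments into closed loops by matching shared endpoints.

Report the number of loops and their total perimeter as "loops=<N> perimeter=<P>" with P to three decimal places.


loops=1 perimeter=10.242

Straddling triangles (12 of 18):
  (v1,v0,v3) [+-+] → (0.2353, 0, 0)–(0.2353, 0.197434, 0)  len=0.1974
  (v1,v3,v2) [++-] → (0.2353, 0.197434, 2.75212)–(0.2353, 0, 2.88732)  len=0.2393
  (v3,v0,v4) [+-+] → (0.2353, 0.197434, 0)–(0.2353, 1.33426, 0)  len=1.1368
  (v3,v4,v2) [++-] → (0.2353, 1.33426, 0.781044)–(0.2353, 0.197434, 2.75212)  len=2.2754
  (v4,v0,v5) [+--] → (0.2353, 1.33426, 0)–(0.2353, 1.73039, 0)  len=0.3961
  (v4,v5,v2) [+--] → (0.2353, 1.73039, 0)–(0.2353, 1.33426, 0.781044)  len=0.8758
  (v8,v0,v9) [--+] → (0.2353, -1.33426, 0)–(0.2353, -1.73039, 0)  len=0.3961
  (v8,v9,v2) [-+-] → (0.2353, -1.73039, 0)–(0.2353, -1.33426, 0.781044)  len=0.8758
  (v9,v0,v10) [+-+] → (0.2353, -1.33426, 0)–(0.2353, -0.197434, 0)  len=1.1368
  (v9,v10,v2) [++-] → (0.2353, -0.197434, 2.75212)–(0.2353, -1.33426, 0.781044)  len=2.2754
  (v10,v0,v1) [+-+] → (0.2353, -0.197434, 0)–(0.2353, 0, 0)  len=0.1974
  (v10,v1,v2) [++-] → (0.2353, 0, 2.88732)–(0.2353, -0.197434, 2.75212)  len=0.2393

Chained into 1 loop(s):
  loop 1: 12 segments, perimeter = 10.2417
Total perimeter = 10.242


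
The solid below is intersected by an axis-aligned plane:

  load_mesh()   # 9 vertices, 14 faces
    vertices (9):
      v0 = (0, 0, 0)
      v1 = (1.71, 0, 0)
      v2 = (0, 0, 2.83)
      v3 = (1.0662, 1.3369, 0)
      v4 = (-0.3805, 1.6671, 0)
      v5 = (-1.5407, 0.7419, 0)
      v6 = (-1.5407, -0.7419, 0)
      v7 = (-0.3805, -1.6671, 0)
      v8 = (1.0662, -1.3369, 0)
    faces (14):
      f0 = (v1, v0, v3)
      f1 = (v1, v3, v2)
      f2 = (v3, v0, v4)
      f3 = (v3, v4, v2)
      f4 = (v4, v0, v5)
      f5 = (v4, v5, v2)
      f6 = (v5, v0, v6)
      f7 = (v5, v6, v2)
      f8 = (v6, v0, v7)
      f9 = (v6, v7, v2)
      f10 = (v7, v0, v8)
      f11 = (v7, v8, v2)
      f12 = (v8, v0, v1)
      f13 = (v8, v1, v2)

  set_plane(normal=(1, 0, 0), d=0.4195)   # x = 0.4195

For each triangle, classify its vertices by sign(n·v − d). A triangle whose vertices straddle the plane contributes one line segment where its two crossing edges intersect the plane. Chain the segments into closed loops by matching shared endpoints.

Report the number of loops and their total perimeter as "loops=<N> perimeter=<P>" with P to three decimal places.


Straddling triangles (8 of 14):
  (v1,v0,v3) [+-+] → (0.4195, 0, 0)–(0.4195, 0.526008, 0)  len=0.5260
  (v1,v3,v2) [++-] → (0.4195, 0.526008, 1.71653)–(0.4195, 0, 2.13574)  len=0.6726
  (v3,v0,v4) [+--] → (0.4195, 0.526008, 0)–(0.4195, 1.48451, 0)  len=0.9585
  (v3,v4,v2) [+--] → (0.4195, 1.48451, 0)–(0.4195, 0.526008, 1.71653)  len=1.9660
  (v7,v0,v8) [--+] → (0.4195, -0.526008, 0)–(0.4195, -1.48451, 0)  len=0.9585
  (v7,v8,v2) [-+-] → (0.4195, -1.48451, 0)–(0.4195, -0.526008, 1.71653)  len=1.9660
  (v8,v0,v1) [+-+] → (0.4195, -0.526008, 0)–(0.4195, 0, 0)  len=0.5260
  (v8,v1,v2) [++-] → (0.4195, 0, 2.13574)–(0.4195, -0.526008, 1.71653)  len=0.6726

Chained into 1 loop(s):
  loop 1: 8 segments, perimeter = 8.2463
Total perimeter = 8.246

loops=1 perimeter=8.246


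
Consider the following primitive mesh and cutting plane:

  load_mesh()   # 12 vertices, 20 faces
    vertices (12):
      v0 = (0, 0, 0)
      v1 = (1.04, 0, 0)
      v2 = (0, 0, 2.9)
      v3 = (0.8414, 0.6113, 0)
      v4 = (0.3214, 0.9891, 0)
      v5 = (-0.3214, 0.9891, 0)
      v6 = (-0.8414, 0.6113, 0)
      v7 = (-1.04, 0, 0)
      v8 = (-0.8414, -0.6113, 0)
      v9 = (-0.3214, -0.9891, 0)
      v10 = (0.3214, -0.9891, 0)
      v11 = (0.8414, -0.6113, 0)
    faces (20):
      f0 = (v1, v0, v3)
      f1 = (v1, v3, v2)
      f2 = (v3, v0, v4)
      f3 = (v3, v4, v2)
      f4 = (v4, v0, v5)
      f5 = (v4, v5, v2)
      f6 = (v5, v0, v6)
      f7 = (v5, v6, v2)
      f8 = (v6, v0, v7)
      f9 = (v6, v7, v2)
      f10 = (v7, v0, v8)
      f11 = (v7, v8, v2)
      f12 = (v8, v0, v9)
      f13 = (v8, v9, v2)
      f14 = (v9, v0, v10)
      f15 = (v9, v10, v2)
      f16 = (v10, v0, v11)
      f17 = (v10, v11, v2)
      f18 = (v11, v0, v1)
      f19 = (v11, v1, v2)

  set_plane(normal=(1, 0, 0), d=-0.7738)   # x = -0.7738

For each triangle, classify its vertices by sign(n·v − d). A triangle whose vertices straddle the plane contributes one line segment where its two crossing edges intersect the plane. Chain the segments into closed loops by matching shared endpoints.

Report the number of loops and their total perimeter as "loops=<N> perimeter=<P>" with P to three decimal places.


loops=1 perimeter=3.344

Straddling triangles (8 of 20):
  (v5,v0,v6) [++-] → (-0.7738, 0.562187, 0)–(-0.7738, 0.660414, 0)  len=0.0982
  (v5,v6,v2) [+-+] → (-0.7738, 0.660414, 0)–(-0.7738, 0.562187, 0.232993)  len=0.2529
  (v6,v0,v7) [-+-] → (-0.7738, 0.562187, 0)–(-0.7738, 0, 0)  len=0.5622
  (v6,v7,v2) [--+] → (-0.7738, 0, 0.742288)–(-0.7738, 0.562187, 0.232993)  len=0.7586
  (v7,v0,v8) [-+-] → (-0.7738, 0, 0)–(-0.7738, -0.562187, 0)  len=0.5622
  (v7,v8,v2) [--+] → (-0.7738, -0.562187, 0.232993)–(-0.7738, 0, 0.742288)  len=0.7586
  (v8,v0,v9) [-++] → (-0.7738, -0.562187, 0)–(-0.7738, -0.660414, 0)  len=0.0982
  (v8,v9,v2) [-++] → (-0.7738, -0.660414, 0)–(-0.7738, -0.562187, 0.232993)  len=0.2529

Chained into 1 loop(s):
  loop 1: 8 segments, perimeter = 3.3437
Total perimeter = 3.344


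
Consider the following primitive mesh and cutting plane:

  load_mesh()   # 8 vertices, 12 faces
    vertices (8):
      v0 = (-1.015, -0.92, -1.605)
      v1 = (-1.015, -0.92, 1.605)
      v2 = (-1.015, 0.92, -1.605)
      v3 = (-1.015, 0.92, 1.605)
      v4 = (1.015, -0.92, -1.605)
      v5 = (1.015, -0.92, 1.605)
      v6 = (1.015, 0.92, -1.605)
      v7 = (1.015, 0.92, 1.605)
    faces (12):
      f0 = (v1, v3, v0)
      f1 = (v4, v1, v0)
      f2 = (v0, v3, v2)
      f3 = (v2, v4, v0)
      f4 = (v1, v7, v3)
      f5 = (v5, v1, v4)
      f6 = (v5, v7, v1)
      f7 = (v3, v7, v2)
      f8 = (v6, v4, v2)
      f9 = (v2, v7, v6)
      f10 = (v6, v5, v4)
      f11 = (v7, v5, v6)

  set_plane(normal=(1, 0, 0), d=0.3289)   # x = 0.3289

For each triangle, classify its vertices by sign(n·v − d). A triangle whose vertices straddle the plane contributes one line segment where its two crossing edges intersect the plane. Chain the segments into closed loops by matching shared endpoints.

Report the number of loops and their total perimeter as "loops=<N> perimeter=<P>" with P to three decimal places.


loops=1 perimeter=10.100

Straddling triangles (8 of 12):
  (v4,v1,v0) [+--] → (0.3289, -0.92, -0.520083)–(0.3289, -0.92, -1.605)  len=1.0849
  (v2,v4,v0) [-+-] → (0.3289, -0.298116, -1.605)–(0.3289, -0.92, -1.605)  len=0.6219
  (v1,v7,v3) [-+-] → (0.3289, 0.298116, 1.605)–(0.3289, 0.92, 1.605)  len=0.6219
  (v5,v1,v4) [+-+] → (0.3289, -0.92, 1.605)–(0.3289, -0.92, -0.520083)  len=2.1251
  (v5,v7,v1) [++-] → (0.3289, 0.298116, 1.605)–(0.3289, -0.92, 1.605)  len=1.2181
  (v3,v7,v2) [-+-] → (0.3289, 0.92, 1.605)–(0.3289, 0.92, 0.520083)  len=1.0849
  (v6,v4,v2) [++-] → (0.3289, -0.298116, -1.605)–(0.3289, 0.92, -1.605)  len=1.2181
  (v2,v7,v6) [-++] → (0.3289, 0.92, 0.520083)–(0.3289, 0.92, -1.605)  len=2.1251

Chained into 1 loop(s):
  loop 1: 8 segments, perimeter = 10.1000
Total perimeter = 10.100


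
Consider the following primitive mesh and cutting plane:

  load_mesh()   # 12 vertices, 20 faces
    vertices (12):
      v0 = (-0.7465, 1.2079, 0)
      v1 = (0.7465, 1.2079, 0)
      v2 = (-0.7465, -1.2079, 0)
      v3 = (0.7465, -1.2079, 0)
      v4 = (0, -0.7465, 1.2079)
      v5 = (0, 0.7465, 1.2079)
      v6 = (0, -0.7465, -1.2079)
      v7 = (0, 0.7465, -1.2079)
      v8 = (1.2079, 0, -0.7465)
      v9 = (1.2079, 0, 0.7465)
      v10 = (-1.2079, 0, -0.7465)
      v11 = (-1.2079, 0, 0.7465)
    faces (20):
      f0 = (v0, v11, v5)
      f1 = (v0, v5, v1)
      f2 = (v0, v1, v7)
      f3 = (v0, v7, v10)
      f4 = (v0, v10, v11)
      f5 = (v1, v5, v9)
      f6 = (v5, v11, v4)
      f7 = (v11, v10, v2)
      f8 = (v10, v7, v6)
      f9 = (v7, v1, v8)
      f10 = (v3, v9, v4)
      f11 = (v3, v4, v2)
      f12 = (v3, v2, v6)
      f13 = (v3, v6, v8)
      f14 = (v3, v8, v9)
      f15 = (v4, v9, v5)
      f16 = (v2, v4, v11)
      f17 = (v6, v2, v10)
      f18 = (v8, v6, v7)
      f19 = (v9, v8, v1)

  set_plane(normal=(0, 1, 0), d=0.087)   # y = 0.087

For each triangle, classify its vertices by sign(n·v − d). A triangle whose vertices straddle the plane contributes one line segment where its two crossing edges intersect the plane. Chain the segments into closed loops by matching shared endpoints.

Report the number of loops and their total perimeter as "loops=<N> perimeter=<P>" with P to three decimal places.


loops=1 perimeter=7.949

Straddling triangles (10 of 20):
  (v0,v11,v5) [+-+] → (-1.17467, 0.087, 0.692733)–(-1.06713, 0.087, 0.800273)  len=0.1521
  (v0,v7,v10) [++-] → (-1.06713, 0.087, -0.800273)–(-1.17467, 0.087, -0.692733)  len=0.1521
  (v0,v10,v11) [+--] → (-1.17467, 0.087, -0.692733)–(-1.17467, 0.087, 0.692733)  len=1.3855
  (v1,v5,v9) [++-] → (1.06713, 0.087, 0.800273)–(1.17467, 0.087, 0.692733)  len=0.1521
  (v5,v11,v4) [+--] → (-1.06713, 0.087, 0.800273)–(0, 0.087, 1.2079)  len=1.1423
  (v10,v7,v6) [-+-] → (-1.06713, 0.087, -0.800273)–(0, 0.087, -1.2079)  len=1.1423
  (v7,v1,v8) [++-] → (1.17467, 0.087, -0.692733)–(1.06713, 0.087, -0.800273)  len=0.1521
  (v4,v9,v5) [--+] → (1.06713, 0.087, 0.800273)–(0, 0.087, 1.2079)  len=1.1423
  (v8,v6,v7) [--+] → (0, 0.087, -1.2079)–(1.06713, 0.087, -0.800273)  len=1.1423
  (v9,v8,v1) [--+] → (1.17467, 0.087, -0.692733)–(1.17467, 0.087, 0.692733)  len=1.3855

Chained into 1 loop(s):
  loop 1: 10 segments, perimeter = 7.9486
Total perimeter = 7.949


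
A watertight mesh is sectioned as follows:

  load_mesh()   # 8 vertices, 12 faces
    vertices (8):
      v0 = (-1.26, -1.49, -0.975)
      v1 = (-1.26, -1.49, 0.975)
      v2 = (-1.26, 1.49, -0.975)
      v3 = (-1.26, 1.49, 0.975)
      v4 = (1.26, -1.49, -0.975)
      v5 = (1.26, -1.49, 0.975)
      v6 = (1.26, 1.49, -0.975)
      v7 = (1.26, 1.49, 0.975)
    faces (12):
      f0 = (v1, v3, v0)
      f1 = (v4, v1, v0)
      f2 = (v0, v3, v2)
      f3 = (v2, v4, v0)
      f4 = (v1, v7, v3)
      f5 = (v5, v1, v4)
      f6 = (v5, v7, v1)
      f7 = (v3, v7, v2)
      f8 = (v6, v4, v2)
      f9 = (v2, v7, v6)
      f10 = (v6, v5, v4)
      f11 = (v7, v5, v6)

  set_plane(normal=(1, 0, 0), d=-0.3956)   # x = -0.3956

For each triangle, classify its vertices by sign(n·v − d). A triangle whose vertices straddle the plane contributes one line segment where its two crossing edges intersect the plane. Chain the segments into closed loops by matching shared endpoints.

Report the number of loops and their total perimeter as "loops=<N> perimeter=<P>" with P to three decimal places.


loops=1 perimeter=9.860

Straddling triangles (8 of 12):
  (v4,v1,v0) [+--] → (-0.3956, -1.49, 0.306119)–(-0.3956, -1.49, -0.975)  len=1.2811
  (v2,v4,v0) [-+-] → (-0.3956, 0.467813, -0.975)–(-0.3956, -1.49, -0.975)  len=1.9578
  (v1,v7,v3) [-+-] → (-0.3956, -0.467813, 0.975)–(-0.3956, 1.49, 0.975)  len=1.9578
  (v5,v1,v4) [+-+] → (-0.3956, -1.49, 0.975)–(-0.3956, -1.49, 0.306119)  len=0.6689
  (v5,v7,v1) [++-] → (-0.3956, -0.467813, 0.975)–(-0.3956, -1.49, 0.975)  len=1.0222
  (v3,v7,v2) [-+-] → (-0.3956, 1.49, 0.975)–(-0.3956, 1.49, -0.306119)  len=1.2811
  (v6,v4,v2) [++-] → (-0.3956, 0.467813, -0.975)–(-0.3956, 1.49, -0.975)  len=1.0222
  (v2,v7,v6) [-++] → (-0.3956, 1.49, -0.306119)–(-0.3956, 1.49, -0.975)  len=0.6689

Chained into 1 loop(s):
  loop 1: 8 segments, perimeter = 9.8600
Total perimeter = 9.860


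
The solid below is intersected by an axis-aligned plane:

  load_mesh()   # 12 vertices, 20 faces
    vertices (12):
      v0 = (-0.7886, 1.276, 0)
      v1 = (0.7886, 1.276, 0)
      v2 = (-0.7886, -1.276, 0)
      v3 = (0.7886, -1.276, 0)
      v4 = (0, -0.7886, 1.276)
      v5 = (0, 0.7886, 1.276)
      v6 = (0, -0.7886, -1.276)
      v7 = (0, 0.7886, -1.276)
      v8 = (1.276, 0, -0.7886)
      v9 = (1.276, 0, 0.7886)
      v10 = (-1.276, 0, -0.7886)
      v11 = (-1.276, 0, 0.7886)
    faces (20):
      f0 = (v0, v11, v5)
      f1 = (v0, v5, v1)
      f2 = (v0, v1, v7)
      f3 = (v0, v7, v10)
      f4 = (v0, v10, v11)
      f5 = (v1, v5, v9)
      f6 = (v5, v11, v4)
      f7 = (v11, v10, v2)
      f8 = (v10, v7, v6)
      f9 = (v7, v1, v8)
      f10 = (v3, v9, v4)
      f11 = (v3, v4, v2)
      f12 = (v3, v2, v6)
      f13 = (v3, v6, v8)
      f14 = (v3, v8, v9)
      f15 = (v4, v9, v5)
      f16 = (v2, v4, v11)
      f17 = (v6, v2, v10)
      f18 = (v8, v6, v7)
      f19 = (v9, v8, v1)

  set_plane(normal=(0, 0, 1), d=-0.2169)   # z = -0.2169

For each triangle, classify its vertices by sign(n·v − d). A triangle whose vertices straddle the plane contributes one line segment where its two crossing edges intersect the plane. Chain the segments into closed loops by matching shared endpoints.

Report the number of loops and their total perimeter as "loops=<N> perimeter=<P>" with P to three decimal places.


loops=1 perimeter=8.096

Straddling triangles (10 of 20):
  (v0,v1,v7) [++-] → (0.65455, 1.19315, -0.2169)–(-0.65455, 1.19315, -0.2169)  len=1.3091
  (v0,v7,v10) [+--] → (-0.65455, 1.19315, -0.2169)–(-0.922657, 0.925043, -0.2169)  len=0.3792
  (v0,v10,v11) [+-+] → (-0.922657, 0.925043, -0.2169)–(-1.276, 0, -0.2169)  len=0.9902
  (v11,v10,v2) [+-+] → (-1.276, 0, -0.2169)–(-0.922657, -0.925043, -0.2169)  len=0.9902
  (v7,v1,v8) [-+-] → (0.65455, 1.19315, -0.2169)–(0.922657, 0.925043, -0.2169)  len=0.3792
  (v3,v2,v6) [++-] → (-0.65455, -1.19315, -0.2169)–(0.65455, -1.19315, -0.2169)  len=1.3091
  (v3,v6,v8) [+--] → (0.65455, -1.19315, -0.2169)–(0.922657, -0.925043, -0.2169)  len=0.3792
  (v3,v8,v9) [+-+] → (0.922657, -0.925043, -0.2169)–(1.276, 0, -0.2169)  len=0.9902
  (v6,v2,v10) [-+-] → (-0.65455, -1.19315, -0.2169)–(-0.922657, -0.925043, -0.2169)  len=0.3792
  (v9,v8,v1) [+-+] → (1.276, 0, -0.2169)–(0.922657, 0.925043, -0.2169)  len=0.9902

Chained into 1 loop(s):
  loop 1: 10 segments, perimeter = 8.0958
Total perimeter = 8.096


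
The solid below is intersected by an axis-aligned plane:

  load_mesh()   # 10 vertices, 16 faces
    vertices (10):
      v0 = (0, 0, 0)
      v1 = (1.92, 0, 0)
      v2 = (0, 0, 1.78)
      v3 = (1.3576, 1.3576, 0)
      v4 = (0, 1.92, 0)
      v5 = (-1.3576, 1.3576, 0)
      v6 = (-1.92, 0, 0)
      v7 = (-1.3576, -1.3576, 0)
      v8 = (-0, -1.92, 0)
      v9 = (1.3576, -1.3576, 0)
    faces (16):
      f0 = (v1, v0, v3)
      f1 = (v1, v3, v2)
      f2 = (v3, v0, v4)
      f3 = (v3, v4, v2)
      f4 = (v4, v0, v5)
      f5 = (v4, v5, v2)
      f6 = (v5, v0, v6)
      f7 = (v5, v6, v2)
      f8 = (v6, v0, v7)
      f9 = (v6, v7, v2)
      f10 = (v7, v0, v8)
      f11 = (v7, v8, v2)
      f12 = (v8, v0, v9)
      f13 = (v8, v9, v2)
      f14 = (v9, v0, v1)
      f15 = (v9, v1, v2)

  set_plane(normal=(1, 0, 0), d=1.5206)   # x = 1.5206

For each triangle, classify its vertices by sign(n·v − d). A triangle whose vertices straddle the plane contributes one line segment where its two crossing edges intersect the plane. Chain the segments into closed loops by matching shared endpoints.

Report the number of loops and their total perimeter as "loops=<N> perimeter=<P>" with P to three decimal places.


Straddling triangles (4 of 16):
  (v1,v0,v3) [+--] → (1.5206, 0, 0)–(1.5206, 0.964128, 0)  len=0.9641
  (v1,v3,v2) [+--] → (1.5206, 0.964128, 0)–(1.5206, 0, 0.370277)  len=1.0328
  (v9,v0,v1) [--+] → (1.5206, 0, 0)–(1.5206, -0.964128, 0)  len=0.9641
  (v9,v1,v2) [-+-] → (1.5206, -0.964128, 0)–(1.5206, 0, 0.370277)  len=1.0328

Chained into 1 loop(s):
  loop 1: 4 segments, perimeter = 3.9938
Total perimeter = 3.994

loops=1 perimeter=3.994


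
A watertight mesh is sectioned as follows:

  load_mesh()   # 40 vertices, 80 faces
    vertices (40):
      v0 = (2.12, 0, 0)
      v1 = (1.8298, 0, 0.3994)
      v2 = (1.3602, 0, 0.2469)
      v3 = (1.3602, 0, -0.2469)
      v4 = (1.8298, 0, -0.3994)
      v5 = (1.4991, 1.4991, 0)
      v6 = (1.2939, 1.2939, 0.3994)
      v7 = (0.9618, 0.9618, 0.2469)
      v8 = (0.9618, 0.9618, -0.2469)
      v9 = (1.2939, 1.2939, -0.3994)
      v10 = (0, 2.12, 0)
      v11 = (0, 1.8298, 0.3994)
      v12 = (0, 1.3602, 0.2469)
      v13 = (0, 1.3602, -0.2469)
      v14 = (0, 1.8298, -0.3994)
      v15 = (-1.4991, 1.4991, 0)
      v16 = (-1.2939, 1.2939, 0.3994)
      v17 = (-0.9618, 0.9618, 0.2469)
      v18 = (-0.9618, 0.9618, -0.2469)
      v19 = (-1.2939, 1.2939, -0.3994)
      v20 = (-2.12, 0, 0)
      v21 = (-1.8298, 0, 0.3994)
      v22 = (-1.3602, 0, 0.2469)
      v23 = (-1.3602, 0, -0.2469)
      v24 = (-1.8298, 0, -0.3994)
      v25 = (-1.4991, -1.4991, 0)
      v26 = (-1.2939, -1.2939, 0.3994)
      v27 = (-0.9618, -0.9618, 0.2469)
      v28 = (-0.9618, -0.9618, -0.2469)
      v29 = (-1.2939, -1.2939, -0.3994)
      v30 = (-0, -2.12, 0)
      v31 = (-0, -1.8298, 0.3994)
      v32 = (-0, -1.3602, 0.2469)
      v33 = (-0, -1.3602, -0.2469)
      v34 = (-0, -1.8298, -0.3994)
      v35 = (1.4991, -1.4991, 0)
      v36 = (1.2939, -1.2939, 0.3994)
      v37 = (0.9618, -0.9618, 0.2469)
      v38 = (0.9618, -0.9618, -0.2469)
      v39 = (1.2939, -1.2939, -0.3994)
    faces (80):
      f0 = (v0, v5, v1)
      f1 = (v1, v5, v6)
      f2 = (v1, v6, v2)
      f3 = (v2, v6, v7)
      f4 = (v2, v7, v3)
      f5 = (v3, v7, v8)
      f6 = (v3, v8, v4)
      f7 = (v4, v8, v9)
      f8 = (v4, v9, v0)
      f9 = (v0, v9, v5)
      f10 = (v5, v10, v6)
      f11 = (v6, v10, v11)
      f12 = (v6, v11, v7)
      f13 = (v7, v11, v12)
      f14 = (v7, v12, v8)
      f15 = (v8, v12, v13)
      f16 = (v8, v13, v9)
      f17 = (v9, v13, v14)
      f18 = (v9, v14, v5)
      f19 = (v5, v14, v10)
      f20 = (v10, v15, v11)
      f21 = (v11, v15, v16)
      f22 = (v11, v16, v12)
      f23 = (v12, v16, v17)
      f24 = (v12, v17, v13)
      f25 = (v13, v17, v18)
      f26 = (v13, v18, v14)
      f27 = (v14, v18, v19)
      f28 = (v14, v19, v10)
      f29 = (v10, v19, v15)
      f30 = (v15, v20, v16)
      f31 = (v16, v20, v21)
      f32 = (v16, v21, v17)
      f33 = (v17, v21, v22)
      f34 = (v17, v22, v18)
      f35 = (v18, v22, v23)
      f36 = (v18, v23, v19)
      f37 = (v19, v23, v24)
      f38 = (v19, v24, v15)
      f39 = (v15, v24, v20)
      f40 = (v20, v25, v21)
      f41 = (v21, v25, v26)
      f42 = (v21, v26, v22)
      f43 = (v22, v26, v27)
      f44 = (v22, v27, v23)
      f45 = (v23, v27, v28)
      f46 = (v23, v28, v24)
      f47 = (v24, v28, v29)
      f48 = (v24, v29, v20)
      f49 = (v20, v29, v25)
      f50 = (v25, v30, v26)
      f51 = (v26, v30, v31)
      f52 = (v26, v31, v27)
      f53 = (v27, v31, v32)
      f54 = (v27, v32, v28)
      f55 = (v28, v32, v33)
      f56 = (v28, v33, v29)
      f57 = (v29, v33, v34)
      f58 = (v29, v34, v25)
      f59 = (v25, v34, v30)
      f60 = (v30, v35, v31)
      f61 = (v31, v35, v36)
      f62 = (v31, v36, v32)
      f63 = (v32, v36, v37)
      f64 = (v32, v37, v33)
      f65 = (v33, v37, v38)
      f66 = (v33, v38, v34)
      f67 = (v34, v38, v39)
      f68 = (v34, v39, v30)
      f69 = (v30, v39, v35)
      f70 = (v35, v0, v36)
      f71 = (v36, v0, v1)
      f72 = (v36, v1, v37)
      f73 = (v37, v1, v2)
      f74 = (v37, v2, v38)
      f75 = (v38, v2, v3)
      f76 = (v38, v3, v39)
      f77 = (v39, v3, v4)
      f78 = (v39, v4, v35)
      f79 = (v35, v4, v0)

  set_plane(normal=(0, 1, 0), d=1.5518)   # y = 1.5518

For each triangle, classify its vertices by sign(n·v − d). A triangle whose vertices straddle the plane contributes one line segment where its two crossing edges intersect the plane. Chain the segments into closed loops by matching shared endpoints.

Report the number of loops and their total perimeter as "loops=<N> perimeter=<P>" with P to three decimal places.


Straddling triangles (14 of 80):
  (v5,v10,v6) [-+-] → (1.37186, 1.5518, 0)–(0.889958, 1.5518, 0.274711)  len=0.5547
  (v6,v10,v11) [-++] → (0.889958, 1.5518, 0.274711)–(0.671215, 1.5518, 0.3994)  len=0.2518
  (v6,v11,v7) [-+-] → (0.671215, 1.5518, 0.3994)–(0.308042, 1.5518, 0.350558)  len=0.3664
  (v7,v11,v12) [-+-] → (0.308042, 1.5518, 0.350558)–(0, 1.5518, 0.309121)  len=0.3108
  (v9,v13,v14) [--+] → (0, 1.5518, -0.309121)–(0.671215, 1.5518, -0.3994)  len=0.6773
  (v9,v14,v5) [-+-] → (0.671215, 1.5518, -0.3994)–(1.26021, 1.5518, -0.063648)  len=0.6780
  (v5,v14,v10) [-++] → (1.26021, 1.5518, -0.063648)–(1.37186, 1.5518, 0)  len=0.1285
  (v10,v15,v11) [+-+] → (-1.37186, 1.5518, 0)–(-1.26021, 1.5518, 0.063648)  len=0.1285
  (v11,v15,v16) [+--] → (-1.26021, 1.5518, 0.063648)–(-0.671215, 1.5518, 0.3994)  len=0.6780
  (v11,v16,v12) [+--] → (-0.671215, 1.5518, 0.3994)–(0, 1.5518, 0.309121)  len=0.6773
  (v13,v18,v14) [--+] → (-0.308042, 1.5518, -0.350558)–(0, 1.5518, -0.309121)  len=0.3108
  (v14,v18,v19) [+--] → (-0.308042, 1.5518, -0.350558)–(-0.671215, 1.5518, -0.3994)  len=0.3664
  (v14,v19,v10) [+-+] → (-0.671215, 1.5518, -0.3994)–(-0.889958, 1.5518, -0.274711)  len=0.2518
  (v10,v19,v15) [+--] → (-0.889958, 1.5518, -0.274711)–(-1.37186, 1.5518, 0)  len=0.5547

Chained into 1 loop(s):
  loop 1: 14 segments, perimeter = 5.9350
Total perimeter = 5.935

loops=1 perimeter=5.935


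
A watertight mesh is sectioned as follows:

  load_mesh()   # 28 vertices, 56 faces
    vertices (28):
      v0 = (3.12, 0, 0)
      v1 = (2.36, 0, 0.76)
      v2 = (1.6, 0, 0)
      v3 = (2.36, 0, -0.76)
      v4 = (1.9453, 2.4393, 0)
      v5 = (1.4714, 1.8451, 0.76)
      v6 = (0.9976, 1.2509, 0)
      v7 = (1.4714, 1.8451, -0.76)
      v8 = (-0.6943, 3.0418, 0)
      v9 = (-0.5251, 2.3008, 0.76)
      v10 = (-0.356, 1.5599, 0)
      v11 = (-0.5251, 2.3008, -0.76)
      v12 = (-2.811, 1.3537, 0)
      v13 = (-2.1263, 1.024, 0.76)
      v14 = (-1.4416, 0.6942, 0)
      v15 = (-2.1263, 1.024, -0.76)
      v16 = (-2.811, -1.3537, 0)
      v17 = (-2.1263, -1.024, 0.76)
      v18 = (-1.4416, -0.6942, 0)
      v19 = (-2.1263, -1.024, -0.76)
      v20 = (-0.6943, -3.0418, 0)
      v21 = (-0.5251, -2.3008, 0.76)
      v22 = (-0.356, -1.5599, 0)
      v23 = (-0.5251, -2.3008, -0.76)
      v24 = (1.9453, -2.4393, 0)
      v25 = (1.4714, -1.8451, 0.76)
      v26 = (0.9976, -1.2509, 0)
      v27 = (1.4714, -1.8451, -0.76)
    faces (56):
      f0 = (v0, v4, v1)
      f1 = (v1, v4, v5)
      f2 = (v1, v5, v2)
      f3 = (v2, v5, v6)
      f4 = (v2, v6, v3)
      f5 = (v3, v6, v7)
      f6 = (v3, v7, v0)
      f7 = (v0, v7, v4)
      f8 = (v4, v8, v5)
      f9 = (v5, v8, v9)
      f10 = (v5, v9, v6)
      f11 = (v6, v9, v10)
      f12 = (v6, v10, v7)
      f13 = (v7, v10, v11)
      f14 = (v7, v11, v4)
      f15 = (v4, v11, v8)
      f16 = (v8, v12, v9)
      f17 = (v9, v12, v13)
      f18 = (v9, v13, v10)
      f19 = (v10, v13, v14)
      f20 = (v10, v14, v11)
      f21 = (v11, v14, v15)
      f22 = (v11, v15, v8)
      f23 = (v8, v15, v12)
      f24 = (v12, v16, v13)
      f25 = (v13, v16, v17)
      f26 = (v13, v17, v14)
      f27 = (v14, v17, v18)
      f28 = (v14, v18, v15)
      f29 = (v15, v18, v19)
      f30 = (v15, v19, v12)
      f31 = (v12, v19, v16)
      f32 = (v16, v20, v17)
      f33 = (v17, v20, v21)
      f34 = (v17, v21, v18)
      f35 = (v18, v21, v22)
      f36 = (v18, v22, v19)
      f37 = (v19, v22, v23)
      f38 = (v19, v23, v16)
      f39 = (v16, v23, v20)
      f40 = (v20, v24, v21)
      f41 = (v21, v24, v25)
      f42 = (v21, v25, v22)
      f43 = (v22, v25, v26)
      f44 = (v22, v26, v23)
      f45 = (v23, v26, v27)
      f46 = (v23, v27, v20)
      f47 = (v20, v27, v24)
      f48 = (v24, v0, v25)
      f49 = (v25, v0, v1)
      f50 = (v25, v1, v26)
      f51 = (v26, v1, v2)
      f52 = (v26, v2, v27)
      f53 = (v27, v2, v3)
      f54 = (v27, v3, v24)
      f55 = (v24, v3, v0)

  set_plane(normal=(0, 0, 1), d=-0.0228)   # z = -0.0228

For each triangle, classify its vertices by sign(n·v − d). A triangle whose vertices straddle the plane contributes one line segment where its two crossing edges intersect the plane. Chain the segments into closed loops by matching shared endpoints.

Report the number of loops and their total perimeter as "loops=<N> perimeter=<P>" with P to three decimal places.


loops=2 perimeter=28.671

Straddling triangles (28 of 56):
  (v2,v6,v3) [++-] → (1.03847, 1.21337, -0.0228)–(1.6228, 0, -0.0228)  len=1.3467
  (v3,v6,v7) [-+-] → (1.03847, 1.21337, -0.0228)–(1.01181, 1.26873, -0.0228)  len=0.0614
  (v3,v7,v0) [--+] → (3.07054, 0.055353, -0.0228)–(3.0972, 0, -0.0228)  len=0.0614
  (v0,v7,v4) [+-+] → (3.07054, 0.055353, -0.0228)–(1.93108, 2.42147, -0.0228)  len=2.6262
  (v6,v10,v7) [++-] → (-0.301178, 1.56846, -0.0228)–(1.01181, 1.26873, -0.0228)  len=1.3468
  (v7,v10,v11) [-+-] → (-0.301178, 1.56846, -0.0228)–(-0.361073, 1.58213, -0.0228)  len=0.0614
  (v7,v11,v4) [--+] → (1.87119, 2.43514, -0.0228)–(1.93108, 2.42147, -0.0228)  len=0.0614
  (v4,v11,v8) [+-+] → (1.87119, 2.43514, -0.0228)–(-0.689224, 3.01957, -0.0228)  len=2.6263
  (v10,v14,v11) [++-] → (-1.4141, 0.742398, -0.0228)–(-0.361073, 1.58213, -0.0228)  len=1.3469
  (v11,v14,v15) [-+-] → (-1.4141, 0.742398, -0.0228)–(-1.46214, 0.704094, -0.0228)  len=0.0614
  (v11,v15,v8) [--+] → (-0.73726, 2.98127, -0.0228)–(-0.689224, 3.01957, -0.0228)  len=0.0614
  (v8,v15,v12) [+-+] → (-0.73726, 2.98127, -0.0228)–(-2.79046, 1.34381, -0.0228)  len=2.6262
  (v14,v18,v15) [++-] → (-1.46214, -0.642654, -0.0228)–(-1.46214, 0.704094, -0.0228)  len=1.3467
  (v15,v18,v19) [-+-] → (-1.46214, -0.642654, -0.0228)–(-1.46214, -0.704094, -0.0228)  len=0.0614
  (v15,v19,v12) [--+] → (-2.79046, 1.28237, -0.0228)–(-2.79046, 1.34381, -0.0228)  len=0.0614
  (v12,v19,v16) [+-+] → (-2.79046, 1.28237, -0.0228)–(-2.79046, -1.34381, -0.0228)  len=2.6262
  (v18,v22,v19) [++-] → (-0.409109, -1.54382, -0.0228)–(-1.46214, -0.704094, -0.0228)  len=1.3469
  (v19,v22,v23) [-+-] → (-0.409109, -1.54382, -0.0228)–(-0.361073, -1.58213, -0.0228)  len=0.0614
  (v19,v23,v16) [--+] → (-2.74242, -1.38211, -0.0228)–(-2.79046, -1.34381, -0.0228)  len=0.0614
  (v16,v23,v20) [+-+] → (-2.74242, -1.38211, -0.0228)–(-0.689224, -3.01957, -0.0228)  len=2.6262
  (v22,v26,v23) [++-] → (0.951919, -1.2824, -0.0228)–(-0.361073, -1.58213, -0.0228)  len=1.3468
  (v23,v26,v27) [-+-] → (0.951919, -1.2824, -0.0228)–(1.01181, -1.26873, -0.0228)  len=0.0614
  (v23,v27,v20) [--+] → (-0.629329, -3.0059, -0.0228)–(-0.689224, -3.01957, -0.0228)  len=0.0614
  (v20,v27,v24) [+-+] → (-0.629329, -3.0059, -0.0228)–(1.93108, -2.42147, -0.0228)  len=2.6263
  (v26,v2,v27) [++-] → (1.59614, -0.055353, -0.0228)–(1.01181, -1.26873, -0.0228)  len=1.3467
  (v27,v2,v3) [-+-] → (1.59614, -0.055353, -0.0228)–(1.6228, 0, -0.0228)  len=0.0614
  (v27,v3,v24) [--+] → (1.95774, -2.36612, -0.0228)–(1.93108, -2.42147, -0.0228)  len=0.0614
  (v24,v3,v0) [+-+] → (1.95774, -2.36612, -0.0228)–(3.0972, 0, -0.0228)  len=2.6262

Chained into 2 loop(s):
  loop 1: 14 segments, perimeter = 9.8575
  loop 2: 14 segments, perimeter = 18.8135
Total perimeter = 28.671
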